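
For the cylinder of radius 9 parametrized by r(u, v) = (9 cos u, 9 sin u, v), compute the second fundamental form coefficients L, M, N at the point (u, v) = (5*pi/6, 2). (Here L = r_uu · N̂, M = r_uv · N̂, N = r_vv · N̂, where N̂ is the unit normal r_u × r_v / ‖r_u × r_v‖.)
L = -9;  M = 0;  N = 0

Compute the unit normal N̂(u, v) = (cos(u), sin(u), 0), and the second partials r_uu, r_uv, r_vv. Take dot products:
  L(u, v) = r_uu · N̂ = -9,
  M(u, v) = r_uv · N̂ = 0,
  N(u, v) = r_vv · N̂ = 0.
Evaluating at (u, v) = (5*pi/6, 2):
  L = -9, M = 0, N = 0.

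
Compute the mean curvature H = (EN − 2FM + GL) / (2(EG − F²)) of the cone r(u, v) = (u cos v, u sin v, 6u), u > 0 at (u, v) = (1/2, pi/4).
H = 6*sqrt(37)/37

With E = 37, F = 0, G = u^2, L = 0, M = 0, N = 6*sqrt(37)*u^2/(37*Abs(u)), assemble
  H = (EN − 2FM + GL) / (2(EG − F²)) = 3*sqrt(37)/(37*Abs(u)).
At (u, v) = (1/2, pi/4): H = 6*sqrt(37)/37.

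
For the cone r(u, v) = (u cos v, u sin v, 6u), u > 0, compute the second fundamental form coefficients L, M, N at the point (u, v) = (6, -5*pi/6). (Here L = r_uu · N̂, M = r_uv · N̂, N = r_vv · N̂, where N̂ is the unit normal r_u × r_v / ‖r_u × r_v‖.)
L = 0;  M = 0;  N = 36*sqrt(37)/37

Compute the unit normal N̂(u, v) = (-6*sqrt(37)*u*cos(v)/(37*Abs(u)), -6*sqrt(37)*u*sin(v)/(37*Abs(u)), sqrt(37)*u/(37*Abs(u))), and the second partials r_uu, r_uv, r_vv. Take dot products:
  L(u, v) = r_uu · N̂ = 0,
  M(u, v) = r_uv · N̂ = 0,
  N(u, v) = r_vv · N̂ = 6*sqrt(37)*u^2/(37*Abs(u)).
Evaluating at (u, v) = (6, -5*pi/6):
  L = 0, M = 0, N = 36*sqrt(37)/37.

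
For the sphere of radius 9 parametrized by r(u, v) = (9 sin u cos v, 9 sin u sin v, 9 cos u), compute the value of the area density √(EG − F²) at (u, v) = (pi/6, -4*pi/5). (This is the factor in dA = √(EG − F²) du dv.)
√(EG − F²)|_{(pi/6, -4*pi/5)} = 81/2

E = 81, F = 0, G = 81*sin(u)^2, so EG − F² = 6561*sin(u)^2. Taking the positive square root: √(EG − F²) = 81*Abs(sin(u)). At (u, v) = (pi/6, -4*pi/5): 81/2.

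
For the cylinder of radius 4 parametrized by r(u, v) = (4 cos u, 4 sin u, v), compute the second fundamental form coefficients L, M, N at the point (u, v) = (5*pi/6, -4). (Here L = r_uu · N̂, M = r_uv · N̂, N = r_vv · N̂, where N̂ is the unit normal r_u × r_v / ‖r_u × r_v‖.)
L = -4;  M = 0;  N = 0

Compute the unit normal N̂(u, v) = (cos(u), sin(u), 0), and the second partials r_uu, r_uv, r_vv. Take dot products:
  L(u, v) = r_uu · N̂ = -4,
  M(u, v) = r_uv · N̂ = 0,
  N(u, v) = r_vv · N̂ = 0.
Evaluating at (u, v) = (5*pi/6, -4):
  L = -4, M = 0, N = 0.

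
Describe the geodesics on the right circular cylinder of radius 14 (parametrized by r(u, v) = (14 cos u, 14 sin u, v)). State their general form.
The cylinder is flat (K = 0) and locally isometric to the plane via the development (u, v) ↦ (14 u, v). Geodesics are the pre-images of straight lines: circles (v constant), vertical lines (u constant), and helices (v = c · u + d) for constants c, d.

A right cylinder has E = 14², F = 0, G = 1, so EG − F² = 14², and L = −14, M = N = 0, giving K = (LN − M²)/(EG − F²) = 0 everywhere. A flat surface is locally isometric to the Euclidean plane via the map (u, v) ↦ (14 u, v). Straight lines in the (x̃, ỹ) plane pull back to: (a) horizontal circles (v = const), (b) vertical generators (u = const), and (c) helices (14 u tan θ = v, i.e. v = c · u + d).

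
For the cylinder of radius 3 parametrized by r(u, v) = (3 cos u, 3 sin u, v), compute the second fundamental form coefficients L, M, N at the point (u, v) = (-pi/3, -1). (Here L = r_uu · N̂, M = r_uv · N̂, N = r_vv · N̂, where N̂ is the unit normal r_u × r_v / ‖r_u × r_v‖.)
L = -3;  M = 0;  N = 0

Compute the unit normal N̂(u, v) = (cos(u), sin(u), 0), and the second partials r_uu, r_uv, r_vv. Take dot products:
  L(u, v) = r_uu · N̂ = -3,
  M(u, v) = r_uv · N̂ = 0,
  N(u, v) = r_vv · N̂ = 0.
Evaluating at (u, v) = (-pi/3, -1):
  L = -3, M = 0, N = 0.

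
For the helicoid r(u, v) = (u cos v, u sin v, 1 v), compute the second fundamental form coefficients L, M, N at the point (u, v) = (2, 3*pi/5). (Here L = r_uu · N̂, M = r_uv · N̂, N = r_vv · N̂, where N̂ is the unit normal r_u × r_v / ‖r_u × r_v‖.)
L = 0;  M = -sqrt(5)/5;  N = 0

Compute the unit normal N̂(u, v) = (sin(v)/sqrt(u^2 + 1), -cos(v)/sqrt(u^2 + 1), u/sqrt(u^2 + 1)), and the second partials r_uu, r_uv, r_vv. Take dot products:
  L(u, v) = r_uu · N̂ = 0,
  M(u, v) = r_uv · N̂ = -1/sqrt(u^2 + 1),
  N(u, v) = r_vv · N̂ = 0.
Evaluating at (u, v) = (2, 3*pi/5):
  L = 0, M = -sqrt(5)/5, N = 0.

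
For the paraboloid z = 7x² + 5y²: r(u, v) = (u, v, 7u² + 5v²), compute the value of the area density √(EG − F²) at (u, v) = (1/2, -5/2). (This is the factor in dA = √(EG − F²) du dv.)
√(EG − F²)|_{(1/2, -5/2)} = 15*sqrt(3)

E = 196*u^2 + 1, F = 140*u*v, G = 100*v^2 + 1, so EG − F² = 196*u^2 + 100*v^2 + 1. Taking the positive square root: √(EG − F²) = sqrt(196*u^2 + 100*v^2 + 1). At (u, v) = (1/2, -5/2): 15*sqrt(3).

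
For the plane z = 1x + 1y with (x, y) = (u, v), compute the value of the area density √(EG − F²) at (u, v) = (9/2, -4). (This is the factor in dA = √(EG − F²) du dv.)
√(EG − F²)|_{(9/2, -4)} = sqrt(3)

E = 2, F = 1, G = 2, so EG − F² = 3. Taking the positive square root: √(EG − F²) = sqrt(3). At (u, v) = (9/2, -4): sqrt(3).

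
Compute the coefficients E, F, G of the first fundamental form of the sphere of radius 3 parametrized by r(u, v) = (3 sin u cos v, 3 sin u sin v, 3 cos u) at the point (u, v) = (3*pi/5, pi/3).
E = 9;  F = 0;  G = 9*sqrt(5)/8 + 45/8

Partials: r_u = (3*cos(u)*cos(v), 3*sin(v)*cos(u), -3*sin(u)), r_v = (-3*sin(u)*sin(v), 3*sin(u)*cos(v), 0). As functions of (u, v):
  E = r_u · r_u = 9,
  F = r_u · r_v = 0,
  G = r_v · r_v = 9*sin(u)^2.
Evaluating at (u, v) = (3*pi/5, pi/3): E = 9, F = 0, G = 9*sqrt(5)/8 + 45/8.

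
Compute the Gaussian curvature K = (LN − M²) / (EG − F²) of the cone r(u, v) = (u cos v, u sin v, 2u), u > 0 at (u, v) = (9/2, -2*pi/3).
K = 0

Coefficients of the first fundamental form: E = 5, F = 0, G = u^2.
Coefficients of the second fundamental form: L = 0, M = 0, N = 2*sqrt(5)*u^2/(5*Abs(u)).
Assemble K = (LN − M²)/(EG − F²) = 0. At (u, v) = (9/2, -2*pi/3): K = 0.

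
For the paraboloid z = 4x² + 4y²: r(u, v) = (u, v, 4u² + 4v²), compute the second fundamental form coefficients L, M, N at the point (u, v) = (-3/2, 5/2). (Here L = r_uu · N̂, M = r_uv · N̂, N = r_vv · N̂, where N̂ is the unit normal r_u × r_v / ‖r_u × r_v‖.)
L = 8*sqrt(545)/545;  M = 0;  N = 8*sqrt(545)/545

Compute the unit normal N̂(u, v) = (-8*u/sqrt(64*u^2 + 64*v^2 + 1), -8*v/sqrt(64*u^2 + 64*v^2 + 1), 1/sqrt(64*u^2 + 64*v^2 + 1)), and the second partials r_uu, r_uv, r_vv. Take dot products:
  L(u, v) = r_uu · N̂ = 8/sqrt(64*u^2 + 64*v^2 + 1),
  M(u, v) = r_uv · N̂ = 0,
  N(u, v) = r_vv · N̂ = 8/sqrt(64*u^2 + 64*v^2 + 1).
Evaluating at (u, v) = (-3/2, 5/2):
  L = 8*sqrt(545)/545, M = 0, N = 8*sqrt(545)/545.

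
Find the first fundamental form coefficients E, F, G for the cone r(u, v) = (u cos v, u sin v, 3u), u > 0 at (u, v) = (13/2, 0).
E = 10;  F = 0;  G = 169/4

Partials: r_u = (cos(v), sin(v), 3), r_v = (-u*sin(v), u*cos(v), 0). As functions of (u, v):
  E = r_u · r_u = 10,
  F = r_u · r_v = 0,
  G = r_v · r_v = u^2.
Evaluating at (u, v) = (13/2, 0): E = 10, F = 0, G = 169/4.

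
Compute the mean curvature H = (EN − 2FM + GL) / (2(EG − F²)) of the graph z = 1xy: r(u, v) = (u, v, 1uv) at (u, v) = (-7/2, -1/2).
H = -7*sqrt(6)/486

With E = v^2 + 1, F = u*v, G = u^2 + 1, L = 0, M = 1/sqrt(u^2 + v^2 + 1), N = 0, assemble
  H = (EN − 2FM + GL) / (2(EG − F²)) = -u*v/(u^2 + v^2 + 1)^(3/2).
At (u, v) = (-7/2, -1/2): H = -7*sqrt(6)/486.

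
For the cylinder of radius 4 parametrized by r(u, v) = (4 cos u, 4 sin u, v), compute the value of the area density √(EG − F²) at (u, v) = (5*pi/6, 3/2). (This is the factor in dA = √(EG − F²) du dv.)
√(EG − F²)|_{(5*pi/6, 3/2)} = 4

E = 16, F = 0, G = 1, so EG − F² = 16. Taking the positive square root: √(EG − F²) = 4. At (u, v) = (5*pi/6, 3/2): 4.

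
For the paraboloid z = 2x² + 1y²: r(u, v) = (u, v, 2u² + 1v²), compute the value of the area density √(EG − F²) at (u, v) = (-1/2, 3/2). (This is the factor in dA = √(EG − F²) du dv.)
√(EG − F²)|_{(-1/2, 3/2)} = sqrt(14)

E = 16*u^2 + 1, F = 8*u*v, G = 4*v^2 + 1, so EG − F² = 16*u^2 + 4*v^2 + 1. Taking the positive square root: √(EG − F²) = sqrt(16*u^2 + 4*v^2 + 1). At (u, v) = (-1/2, 3/2): sqrt(14).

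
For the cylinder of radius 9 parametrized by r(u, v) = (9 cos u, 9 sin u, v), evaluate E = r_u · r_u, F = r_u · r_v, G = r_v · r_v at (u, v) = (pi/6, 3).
E = 81;  F = 0;  G = 1

Partials: r_u = (-9*sin(u), 9*cos(u), 0), r_v = (0, 0, 1). As functions of (u, v):
  E = r_u · r_u = 81,
  F = r_u · r_v = 0,
  G = r_v · r_v = 1.
Evaluating at (u, v) = (pi/6, 3): E = 81, F = 0, G = 1.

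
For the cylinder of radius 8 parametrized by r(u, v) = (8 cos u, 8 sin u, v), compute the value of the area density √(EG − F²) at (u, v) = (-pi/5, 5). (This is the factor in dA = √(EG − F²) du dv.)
√(EG − F²)|_{(-pi/5, 5)} = 8

E = 64, F = 0, G = 1, so EG − F² = 64. Taking the positive square root: √(EG − F²) = 8. At (u, v) = (-pi/5, 5): 8.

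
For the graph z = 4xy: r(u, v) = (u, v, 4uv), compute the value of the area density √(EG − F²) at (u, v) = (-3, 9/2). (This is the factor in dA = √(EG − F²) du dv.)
√(EG − F²)|_{(-3, 9/2)} = sqrt(469)

E = 16*v^2 + 1, F = 16*u*v, G = 16*u^2 + 1, so EG − F² = 16*u^2 + 16*v^2 + 1. Taking the positive square root: √(EG − F²) = sqrt(16*u^2 + 16*v^2 + 1). At (u, v) = (-3, 9/2): sqrt(469).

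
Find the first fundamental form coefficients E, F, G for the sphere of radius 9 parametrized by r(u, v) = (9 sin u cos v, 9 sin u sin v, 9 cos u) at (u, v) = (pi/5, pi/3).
E = 81;  F = 0;  G = 405/8 - 81*sqrt(5)/8

Partials: r_u = (9*cos(u)*cos(v), 9*sin(v)*cos(u), -9*sin(u)), r_v = (-9*sin(u)*sin(v), 9*sin(u)*cos(v), 0). As functions of (u, v):
  E = r_u · r_u = 81,
  F = r_u · r_v = 0,
  G = r_v · r_v = 81*sin(u)^2.
Evaluating at (u, v) = (pi/5, pi/3): E = 81, F = 0, G = 405/8 - 81*sqrt(5)/8.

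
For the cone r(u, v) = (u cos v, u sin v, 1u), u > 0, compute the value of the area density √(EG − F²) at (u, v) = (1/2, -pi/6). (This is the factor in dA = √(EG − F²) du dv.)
√(EG − F²)|_{(1/2, -pi/6)} = sqrt(2)/2

E = 2, F = 0, G = u^2, so EG − F² = 2*u^2. Taking the positive square root: √(EG − F²) = sqrt(2)*Abs(u). At (u, v) = (1/2, -pi/6): sqrt(2)/2.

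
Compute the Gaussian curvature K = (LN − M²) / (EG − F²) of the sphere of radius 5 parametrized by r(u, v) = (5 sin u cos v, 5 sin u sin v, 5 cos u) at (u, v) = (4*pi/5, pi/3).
K = 1/25

Coefficients of the first fundamental form: E = 25, F = 0, G = 25*sin(u)^2.
Coefficients of the second fundamental form: L = -5*sin(u)/Abs(sin(u)), M = 0, N = -5*sin(u)^3/Abs(sin(u)).
Assemble K = (LN − M²)/(EG − F²) = 1/25. At (u, v) = (4*pi/5, pi/3): K = 1/25.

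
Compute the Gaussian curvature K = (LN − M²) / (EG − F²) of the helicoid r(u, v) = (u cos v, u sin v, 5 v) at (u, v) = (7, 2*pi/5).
K = -25/5476

Coefficients of the first fundamental form: E = 1, F = 0, G = u^2 + 25.
Coefficients of the second fundamental form: L = 0, M = -5/sqrt(u^2 + 25), N = 0.
Assemble K = (LN − M²)/(EG − F²) = -25/(u^2 + 25)^2. At (u, v) = (7, 2*pi/5): K = -25/5476.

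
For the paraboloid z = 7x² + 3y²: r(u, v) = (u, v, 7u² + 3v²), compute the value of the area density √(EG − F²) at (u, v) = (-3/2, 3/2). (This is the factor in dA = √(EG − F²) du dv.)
√(EG − F²)|_{(-3/2, 3/2)} = sqrt(523)

E = 196*u^2 + 1, F = 84*u*v, G = 36*v^2 + 1, so EG − F² = 196*u^2 + 36*v^2 + 1. Taking the positive square root: √(EG − F²) = sqrt(196*u^2 + 36*v^2 + 1). At (u, v) = (-3/2, 3/2): sqrt(523).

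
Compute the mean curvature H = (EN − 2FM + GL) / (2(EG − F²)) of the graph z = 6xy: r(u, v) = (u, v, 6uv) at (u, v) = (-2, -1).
H = -432*sqrt(181)/32761

With E = 36*v^2 + 1, F = 36*u*v, G = 36*u^2 + 1, L = 0, M = 6/sqrt(36*u^2 + 36*v^2 + 1), N = 0, assemble
  H = (EN − 2FM + GL) / (2(EG − F²)) = -216*u*v/(36*u^2 + 36*v^2 + 1)^(3/2).
At (u, v) = (-2, -1): H = -432*sqrt(181)/32761.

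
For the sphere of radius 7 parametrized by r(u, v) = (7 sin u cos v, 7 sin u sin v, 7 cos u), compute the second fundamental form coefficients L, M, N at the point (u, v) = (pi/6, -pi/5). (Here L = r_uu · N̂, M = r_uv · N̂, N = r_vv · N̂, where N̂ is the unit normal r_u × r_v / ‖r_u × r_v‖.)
L = -7;  M = 0;  N = -7/4

Compute the unit normal N̂(u, v) = (sin(u)^2*cos(v)/Abs(sin(u)), sin(u)^2*sin(v)/Abs(sin(u)), sin(2*u)/(2*Abs(sin(u)))), and the second partials r_uu, r_uv, r_vv. Take dot products:
  L(u, v) = r_uu · N̂ = -7*sin(u)/Abs(sin(u)),
  M(u, v) = r_uv · N̂ = 0,
  N(u, v) = r_vv · N̂ = -7*sin(u)^3/Abs(sin(u)).
Evaluating at (u, v) = (pi/6, -pi/5):
  L = -7, M = 0, N = -7/4.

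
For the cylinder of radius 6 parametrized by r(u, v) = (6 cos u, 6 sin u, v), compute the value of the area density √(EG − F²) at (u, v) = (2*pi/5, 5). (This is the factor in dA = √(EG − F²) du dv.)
√(EG − F²)|_{(2*pi/5, 5)} = 6

E = 36, F = 0, G = 1, so EG − F² = 36. Taking the positive square root: √(EG − F²) = 6. At (u, v) = (2*pi/5, 5): 6.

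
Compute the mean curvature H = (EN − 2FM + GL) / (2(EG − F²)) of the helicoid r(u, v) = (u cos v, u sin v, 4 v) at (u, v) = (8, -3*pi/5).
H = 0

With E = 1, F = 0, G = u^2 + 16, L = 0, M = -4/sqrt(u^2 + 16), N = 0, assemble
  H = (EN − 2FM + GL) / (2(EG − F²)) = 0.
At (u, v) = (8, -3*pi/5): H = 0.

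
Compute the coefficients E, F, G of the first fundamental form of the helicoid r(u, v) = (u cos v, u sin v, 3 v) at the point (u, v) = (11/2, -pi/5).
E = 1;  F = 0;  G = 157/4

Partials: r_u = (cos(v), sin(v), 0), r_v = (-u*sin(v), u*cos(v), 3). As functions of (u, v):
  E = r_u · r_u = 1,
  F = r_u · r_v = 0,
  G = r_v · r_v = u^2 + 9.
Evaluating at (u, v) = (11/2, -pi/5): E = 1, F = 0, G = 157/4.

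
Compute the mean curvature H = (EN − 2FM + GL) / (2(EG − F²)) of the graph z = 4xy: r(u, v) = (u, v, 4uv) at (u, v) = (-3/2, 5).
H = 480*sqrt(437)/190969

With E = 16*v^2 + 1, F = 16*u*v, G = 16*u^2 + 1, L = 0, M = 4/sqrt(16*u^2 + 16*v^2 + 1), N = 0, assemble
  H = (EN − 2FM + GL) / (2(EG − F²)) = -64*u*v/(16*u^2 + 16*v^2 + 1)^(3/2).
At (u, v) = (-3/2, 5): H = 480*sqrt(437)/190969.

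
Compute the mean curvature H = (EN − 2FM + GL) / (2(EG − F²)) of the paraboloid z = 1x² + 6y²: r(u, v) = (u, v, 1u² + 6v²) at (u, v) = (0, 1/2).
H = 43*sqrt(37)/1369

With E = 4*u^2 + 1, F = 24*u*v, G = 144*v^2 + 1, L = 2/sqrt(4*u^2 + 144*v^2 + 1), M = 0, N = 12/sqrt(4*u^2 + 144*v^2 + 1), assemble
  H = (EN − 2FM + GL) / (2(EG − F²)) = (24*u^2 + 144*v^2 + 7)/(4*u^2 + 144*v^2 + 1)^(3/2).
At (u, v) = (0, 1/2): H = 43*sqrt(37)/1369.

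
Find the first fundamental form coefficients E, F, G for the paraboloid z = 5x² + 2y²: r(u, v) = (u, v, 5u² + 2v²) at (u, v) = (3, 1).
E = 901;  F = 120;  G = 17

Partials: r_u = (1, 0, 10*u), r_v = (0, 1, 4*v). As functions of (u, v):
  E = r_u · r_u = 100*u^2 + 1,
  F = r_u · r_v = 40*u*v,
  G = r_v · r_v = 16*v^2 + 1.
Evaluating at (u, v) = (3, 1): E = 901, F = 120, G = 17.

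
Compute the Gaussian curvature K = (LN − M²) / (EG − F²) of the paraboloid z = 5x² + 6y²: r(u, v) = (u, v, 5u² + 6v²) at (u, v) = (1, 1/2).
K = 120/18769

Coefficients of the first fundamental form: E = 100*u^2 + 1, F = 120*u*v, G = 144*v^2 + 1.
Coefficients of the second fundamental form: L = 10/sqrt(100*u^2 + 144*v^2 + 1), M = 0, N = 12/sqrt(100*u^2 + 144*v^2 + 1).
Assemble K = (LN − M²)/(EG − F²) = 120/(10000*u^4 + 28800*u^2*v^2 + 200*u^2 + 20736*v^4 + 288*v^2 + 1). At (u, v) = (1, 1/2): K = 120/18769.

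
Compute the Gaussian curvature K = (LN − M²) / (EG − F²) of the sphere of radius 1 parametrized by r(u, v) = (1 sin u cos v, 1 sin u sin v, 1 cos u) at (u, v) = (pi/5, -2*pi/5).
K = 1

Coefficients of the first fundamental form: E = 1, F = 0, G = sin(u)^2.
Coefficients of the second fundamental form: L = -sin(u)/Abs(sin(u)), M = 0, N = -sin(u)^3/Abs(sin(u)).
Assemble K = (LN − M²)/(EG − F²) = 1. At (u, v) = (pi/5, -2*pi/5): K = 1.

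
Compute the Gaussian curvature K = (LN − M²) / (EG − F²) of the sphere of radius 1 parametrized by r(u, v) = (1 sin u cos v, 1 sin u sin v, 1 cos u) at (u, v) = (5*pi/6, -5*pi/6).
K = 1

Coefficients of the first fundamental form: E = 1, F = 0, G = sin(u)^2.
Coefficients of the second fundamental form: L = -sin(u)/Abs(sin(u)), M = 0, N = -sin(u)^3/Abs(sin(u)).
Assemble K = (LN − M²)/(EG − F²) = 1. At (u, v) = (5*pi/6, -5*pi/6): K = 1.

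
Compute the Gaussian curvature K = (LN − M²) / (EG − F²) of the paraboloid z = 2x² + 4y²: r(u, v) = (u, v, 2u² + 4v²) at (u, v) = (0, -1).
K = 32/4225

Coefficients of the first fundamental form: E = 16*u^2 + 1, F = 32*u*v, G = 64*v^2 + 1.
Coefficients of the second fundamental form: L = 4/sqrt(16*u^2 + 64*v^2 + 1), M = 0, N = 8/sqrt(16*u^2 + 64*v^2 + 1).
Assemble K = (LN − M²)/(EG − F²) = 32/(256*u^4 + 2048*u^2*v^2 + 32*u^2 + 4096*v^4 + 128*v^2 + 1). At (u, v) = (0, -1): K = 32/4225.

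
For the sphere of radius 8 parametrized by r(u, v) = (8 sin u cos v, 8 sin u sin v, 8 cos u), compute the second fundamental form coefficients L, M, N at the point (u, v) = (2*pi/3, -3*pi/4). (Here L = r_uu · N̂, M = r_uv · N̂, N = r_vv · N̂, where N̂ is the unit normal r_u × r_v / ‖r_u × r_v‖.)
L = -8;  M = 0;  N = -6

Compute the unit normal N̂(u, v) = (sin(u)^2*cos(v)/Abs(sin(u)), sin(u)^2*sin(v)/Abs(sin(u)), sin(2*u)/(2*Abs(sin(u)))), and the second partials r_uu, r_uv, r_vv. Take dot products:
  L(u, v) = r_uu · N̂ = -8*sin(u)/Abs(sin(u)),
  M(u, v) = r_uv · N̂ = 0,
  N(u, v) = r_vv · N̂ = -8*sin(u)^3/Abs(sin(u)).
Evaluating at (u, v) = (2*pi/3, -3*pi/4):
  L = -8, M = 0, N = -6.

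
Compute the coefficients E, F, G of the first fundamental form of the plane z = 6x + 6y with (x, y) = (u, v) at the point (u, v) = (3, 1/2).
E = 37;  F = 36;  G = 37

Partials: r_u = (1, 0, 6), r_v = (0, 1, 6). As functions of (u, v):
  E = r_u · r_u = 37,
  F = r_u · r_v = 36,
  G = r_v · r_v = 37.
Evaluating at (u, v) = (3, 1/2): E = 37, F = 36, G = 37.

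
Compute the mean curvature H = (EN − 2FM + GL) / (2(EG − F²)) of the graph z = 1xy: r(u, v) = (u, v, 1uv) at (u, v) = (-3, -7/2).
H = -84*sqrt(89)/7921

With E = v^2 + 1, F = u*v, G = u^2 + 1, L = 0, M = 1/sqrt(u^2 + v^2 + 1), N = 0, assemble
  H = (EN − 2FM + GL) / (2(EG − F²)) = -u*v/(u^2 + v^2 + 1)^(3/2).
At (u, v) = (-3, -7/2): H = -84*sqrt(89)/7921.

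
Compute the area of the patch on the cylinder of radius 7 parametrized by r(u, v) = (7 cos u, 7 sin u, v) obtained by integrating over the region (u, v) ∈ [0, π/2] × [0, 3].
Area = 21*pi/2

Area = ∫∫ √(EG − F²) du dv with √(EG − F²) = 7. Integrating over [0, π/2] × [0, 3] gives 21*pi/2.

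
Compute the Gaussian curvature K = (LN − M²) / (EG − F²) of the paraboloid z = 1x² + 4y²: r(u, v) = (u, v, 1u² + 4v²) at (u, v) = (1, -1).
K = 16/4761

Coefficients of the first fundamental form: E = 4*u^2 + 1, F = 16*u*v, G = 64*v^2 + 1.
Coefficients of the second fundamental form: L = 2/sqrt(4*u^2 + 64*v^2 + 1), M = 0, N = 8/sqrt(4*u^2 + 64*v^2 + 1).
Assemble K = (LN − M²)/(EG − F²) = 16/(16*u^4 + 512*u^2*v^2 + 8*u^2 + 4096*v^4 + 128*v^2 + 1). At (u, v) = (1, -1): K = 16/4761.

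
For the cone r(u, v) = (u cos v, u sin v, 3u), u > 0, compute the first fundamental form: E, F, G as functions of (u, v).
E = 10;  F = 0;  G = u^2

Compute partials: r_u = (cos(v), sin(v), 3), r_v = (-u*sin(v), u*cos(v), 0). Then
  E = r_u · r_u = 10,
  F = r_u · r_v = 0,
  G = r_v · r_v = u^2.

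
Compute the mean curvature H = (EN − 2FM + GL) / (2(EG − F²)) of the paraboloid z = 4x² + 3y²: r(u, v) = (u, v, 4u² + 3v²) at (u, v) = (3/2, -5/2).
H = 1339*sqrt(370)/136900

With E = 64*u^2 + 1, F = 48*u*v, G = 36*v^2 + 1, L = 8/sqrt(64*u^2 + 36*v^2 + 1), M = 0, N = 6/sqrt(64*u^2 + 36*v^2 + 1), assemble
  H = (EN − 2FM + GL) / (2(EG − F²)) = (192*u^2 + 144*v^2 + 7)/(64*u^2 + 36*v^2 + 1)^(3/2).
At (u, v) = (3/2, -5/2): H = 1339*sqrt(370)/136900.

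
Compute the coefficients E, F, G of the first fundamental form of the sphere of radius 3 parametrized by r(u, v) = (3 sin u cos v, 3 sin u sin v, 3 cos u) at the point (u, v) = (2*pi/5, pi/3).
E = 9;  F = 0;  G = 9*sqrt(5)/8 + 45/8

Partials: r_u = (3*cos(u)*cos(v), 3*sin(v)*cos(u), -3*sin(u)), r_v = (-3*sin(u)*sin(v), 3*sin(u)*cos(v), 0). As functions of (u, v):
  E = r_u · r_u = 9,
  F = r_u · r_v = 0,
  G = r_v · r_v = 9*sin(u)^2.
Evaluating at (u, v) = (2*pi/5, pi/3): E = 9, F = 0, G = 9*sqrt(5)/8 + 45/8.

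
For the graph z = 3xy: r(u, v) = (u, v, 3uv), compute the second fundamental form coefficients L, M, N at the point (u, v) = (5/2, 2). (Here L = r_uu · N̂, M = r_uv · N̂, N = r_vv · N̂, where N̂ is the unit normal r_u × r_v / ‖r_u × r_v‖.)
L = 0;  M = 6*sqrt(373)/373;  N = 0

Compute the unit normal N̂(u, v) = (-3*v/sqrt(9*u^2 + 9*v^2 + 1), -3*u/sqrt(9*u^2 + 9*v^2 + 1), 1/sqrt(9*u^2 + 9*v^2 + 1)), and the second partials r_uu, r_uv, r_vv. Take dot products:
  L(u, v) = r_uu · N̂ = 0,
  M(u, v) = r_uv · N̂ = 3/sqrt(9*u^2 + 9*v^2 + 1),
  N(u, v) = r_vv · N̂ = 0.
Evaluating at (u, v) = (5/2, 2):
  L = 0, M = 6*sqrt(373)/373, N = 0.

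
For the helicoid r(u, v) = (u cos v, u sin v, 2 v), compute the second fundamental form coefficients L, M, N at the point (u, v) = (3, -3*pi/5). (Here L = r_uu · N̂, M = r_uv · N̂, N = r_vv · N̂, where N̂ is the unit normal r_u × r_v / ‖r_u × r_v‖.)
L = 0;  M = -2*sqrt(13)/13;  N = 0

Compute the unit normal N̂(u, v) = (2*sin(v)/sqrt(u^2 + 4), -2*cos(v)/sqrt(u^2 + 4), u/sqrt(u^2 + 4)), and the second partials r_uu, r_uv, r_vv. Take dot products:
  L(u, v) = r_uu · N̂ = 0,
  M(u, v) = r_uv · N̂ = -2/sqrt(u^2 + 4),
  N(u, v) = r_vv · N̂ = 0.
Evaluating at (u, v) = (3, -3*pi/5):
  L = 0, M = -2*sqrt(13)/13, N = 0.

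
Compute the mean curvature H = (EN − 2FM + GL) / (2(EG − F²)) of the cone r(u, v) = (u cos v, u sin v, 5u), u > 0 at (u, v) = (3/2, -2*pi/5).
H = 5*sqrt(26)/78

With E = 26, F = 0, G = u^2, L = 0, M = 0, N = 5*sqrt(26)*u^2/(26*Abs(u)), assemble
  H = (EN − 2FM + GL) / (2(EG − F²)) = 5*sqrt(26)/(52*Abs(u)).
At (u, v) = (3/2, -2*pi/5): H = 5*sqrt(26)/78.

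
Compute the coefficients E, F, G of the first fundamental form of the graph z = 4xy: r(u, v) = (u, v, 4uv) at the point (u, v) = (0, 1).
E = 17;  F = 0;  G = 1

Partials: r_u = (1, 0, 4*v), r_v = (0, 1, 4*u). As functions of (u, v):
  E = r_u · r_u = 16*v^2 + 1,
  F = r_u · r_v = 16*u*v,
  G = r_v · r_v = 16*u^2 + 1.
Evaluating at (u, v) = (0, 1): E = 17, F = 0, G = 1.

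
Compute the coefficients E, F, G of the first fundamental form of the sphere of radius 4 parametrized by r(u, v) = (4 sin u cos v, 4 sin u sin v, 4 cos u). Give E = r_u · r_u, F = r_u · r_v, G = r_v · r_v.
E = 16;  F = 0;  G = 16*sin(u)^2

Compute partials: r_u = (4*cos(u)*cos(v), 4*sin(v)*cos(u), -4*sin(u)), r_v = (-4*sin(u)*sin(v), 4*sin(u)*cos(v), 0). Then
  E = r_u · r_u = 16,
  F = r_u · r_v = 0,
  G = r_v · r_v = 16*sin(u)^2.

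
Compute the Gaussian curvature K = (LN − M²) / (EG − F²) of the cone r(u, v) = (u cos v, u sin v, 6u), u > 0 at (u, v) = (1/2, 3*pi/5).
K = 0

Coefficients of the first fundamental form: E = 37, F = 0, G = u^2.
Coefficients of the second fundamental form: L = 0, M = 0, N = 6*sqrt(37)*u^2/(37*Abs(u)).
Assemble K = (LN − M²)/(EG − F²) = 0. At (u, v) = (1/2, 3*pi/5): K = 0.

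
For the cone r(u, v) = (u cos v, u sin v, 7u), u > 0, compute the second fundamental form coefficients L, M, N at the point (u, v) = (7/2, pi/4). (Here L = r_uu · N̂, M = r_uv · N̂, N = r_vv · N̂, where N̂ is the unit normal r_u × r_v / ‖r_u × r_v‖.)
L = 0;  M = 0;  N = 49*sqrt(2)/20

Compute the unit normal N̂(u, v) = (-7*sqrt(2)*u*cos(v)/(10*Abs(u)), -7*sqrt(2)*u*sin(v)/(10*Abs(u)), sqrt(2)*u/(10*Abs(u))), and the second partials r_uu, r_uv, r_vv. Take dot products:
  L(u, v) = r_uu · N̂ = 0,
  M(u, v) = r_uv · N̂ = 0,
  N(u, v) = r_vv · N̂ = 7*sqrt(2)*u^2/(10*Abs(u)).
Evaluating at (u, v) = (7/2, pi/4):
  L = 0, M = 0, N = 49*sqrt(2)/20.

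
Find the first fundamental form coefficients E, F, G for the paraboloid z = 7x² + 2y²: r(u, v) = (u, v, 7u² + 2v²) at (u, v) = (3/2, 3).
E = 442;  F = 252;  G = 145

Partials: r_u = (1, 0, 14*u), r_v = (0, 1, 4*v). As functions of (u, v):
  E = r_u · r_u = 196*u^2 + 1,
  F = r_u · r_v = 56*u*v,
  G = r_v · r_v = 16*v^2 + 1.
Evaluating at (u, v) = (3/2, 3): E = 442, F = 252, G = 145.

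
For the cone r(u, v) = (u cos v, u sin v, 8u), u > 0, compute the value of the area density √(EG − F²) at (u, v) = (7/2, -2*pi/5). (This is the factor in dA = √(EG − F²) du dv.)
√(EG − F²)|_{(7/2, -2*pi/5)} = 7*sqrt(65)/2

E = 65, F = 0, G = u^2, so EG − F² = 65*u^2. Taking the positive square root: √(EG − F²) = sqrt(65)*Abs(u). At (u, v) = (7/2, -2*pi/5): 7*sqrt(65)/2.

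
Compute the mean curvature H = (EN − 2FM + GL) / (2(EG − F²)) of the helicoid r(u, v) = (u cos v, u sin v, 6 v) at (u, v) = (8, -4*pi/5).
H = 0

With E = 1, F = 0, G = u^2 + 36, L = 0, M = -6/sqrt(u^2 + 36), N = 0, assemble
  H = (EN − 2FM + GL) / (2(EG − F²)) = 0.
At (u, v) = (8, -4*pi/5): H = 0.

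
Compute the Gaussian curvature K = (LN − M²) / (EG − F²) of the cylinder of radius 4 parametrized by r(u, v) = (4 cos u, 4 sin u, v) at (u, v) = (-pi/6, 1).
K = 0

Coefficients of the first fundamental form: E = 16, F = 0, G = 1.
Coefficients of the second fundamental form: L = -4, M = 0, N = 0.
Assemble K = (LN − M²)/(EG − F²) = 0. At (u, v) = (-pi/6, 1): K = 0.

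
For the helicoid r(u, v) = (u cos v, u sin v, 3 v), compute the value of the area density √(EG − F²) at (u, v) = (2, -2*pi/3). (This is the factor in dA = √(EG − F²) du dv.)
√(EG − F²)|_{(2, -2*pi/3)} = sqrt(13)

E = 1, F = 0, G = u^2 + 9, so EG − F² = u^2 + 9. Taking the positive square root: √(EG − F²) = sqrt(u^2 + 9). At (u, v) = (2, -2*pi/3): sqrt(13).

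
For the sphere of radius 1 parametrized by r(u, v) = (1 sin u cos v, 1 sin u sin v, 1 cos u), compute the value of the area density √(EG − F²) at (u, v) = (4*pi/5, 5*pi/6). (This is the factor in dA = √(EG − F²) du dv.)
√(EG − F²)|_{(4*pi/5, 5*pi/6)} = sqrt(10 - 2*sqrt(5))/4

E = 1, F = 0, G = sin(u)^2, so EG − F² = sin(u)^2. Taking the positive square root: √(EG − F²) = Abs(sin(u)). At (u, v) = (4*pi/5, 5*pi/6): sqrt(10 - 2*sqrt(5))/4.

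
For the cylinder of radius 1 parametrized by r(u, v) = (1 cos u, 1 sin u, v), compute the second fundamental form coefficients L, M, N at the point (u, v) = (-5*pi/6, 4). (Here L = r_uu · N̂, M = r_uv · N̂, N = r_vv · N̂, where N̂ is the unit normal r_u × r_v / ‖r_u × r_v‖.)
L = -1;  M = 0;  N = 0

Compute the unit normal N̂(u, v) = (cos(u), sin(u), 0), and the second partials r_uu, r_uv, r_vv. Take dot products:
  L(u, v) = r_uu · N̂ = -1,
  M(u, v) = r_uv · N̂ = 0,
  N(u, v) = r_vv · N̂ = 0.
Evaluating at (u, v) = (-5*pi/6, 4):
  L = -1, M = 0, N = 0.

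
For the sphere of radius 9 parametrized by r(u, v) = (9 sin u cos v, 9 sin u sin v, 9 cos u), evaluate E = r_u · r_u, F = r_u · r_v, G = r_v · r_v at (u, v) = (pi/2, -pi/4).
E = 81;  F = 0;  G = 81

Partials: r_u = (9*cos(u)*cos(v), 9*sin(v)*cos(u), -9*sin(u)), r_v = (-9*sin(u)*sin(v), 9*sin(u)*cos(v), 0). As functions of (u, v):
  E = r_u · r_u = 81,
  F = r_u · r_v = 0,
  G = r_v · r_v = 81*sin(u)^2.
Evaluating at (u, v) = (pi/2, -pi/4): E = 81, F = 0, G = 81.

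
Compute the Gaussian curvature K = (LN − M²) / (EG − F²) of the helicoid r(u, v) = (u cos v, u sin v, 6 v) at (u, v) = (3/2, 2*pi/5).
K = -64/2601

Coefficients of the first fundamental form: E = 1, F = 0, G = u^2 + 36.
Coefficients of the second fundamental form: L = 0, M = -6/sqrt(u^2 + 36), N = 0.
Assemble K = (LN − M²)/(EG − F²) = -36/(u^2 + 36)^2. At (u, v) = (3/2, 2*pi/5): K = -64/2601.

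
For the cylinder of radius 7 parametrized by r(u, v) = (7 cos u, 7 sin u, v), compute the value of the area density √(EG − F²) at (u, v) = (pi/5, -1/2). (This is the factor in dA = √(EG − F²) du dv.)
√(EG − F²)|_{(pi/5, -1/2)} = 7

E = 49, F = 0, G = 1, so EG − F² = 49. Taking the positive square root: √(EG − F²) = 7. At (u, v) = (pi/5, -1/2): 7.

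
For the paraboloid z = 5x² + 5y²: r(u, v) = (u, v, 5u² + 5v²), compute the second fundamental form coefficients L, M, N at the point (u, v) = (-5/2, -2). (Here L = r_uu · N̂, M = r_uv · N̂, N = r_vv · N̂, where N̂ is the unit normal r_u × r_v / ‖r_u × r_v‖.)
L = 5*sqrt(114)/171;  M = 0;  N = 5*sqrt(114)/171

Compute the unit normal N̂(u, v) = (-10*u/sqrt(100*u^2 + 100*v^2 + 1), -10*v/sqrt(100*u^2 + 100*v^2 + 1), 1/sqrt(100*u^2 + 100*v^2 + 1)), and the second partials r_uu, r_uv, r_vv. Take dot products:
  L(u, v) = r_uu · N̂ = 10/sqrt(100*u^2 + 100*v^2 + 1),
  M(u, v) = r_uv · N̂ = 0,
  N(u, v) = r_vv · N̂ = 10/sqrt(100*u^2 + 100*v^2 + 1).
Evaluating at (u, v) = (-5/2, -2):
  L = 5*sqrt(114)/171, M = 0, N = 5*sqrt(114)/171.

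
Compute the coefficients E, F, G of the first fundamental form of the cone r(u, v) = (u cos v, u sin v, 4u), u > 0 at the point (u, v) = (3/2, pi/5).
E = 17;  F = 0;  G = 9/4

Partials: r_u = (cos(v), sin(v), 4), r_v = (-u*sin(v), u*cos(v), 0). As functions of (u, v):
  E = r_u · r_u = 17,
  F = r_u · r_v = 0,
  G = r_v · r_v = u^2.
Evaluating at (u, v) = (3/2, pi/5): E = 17, F = 0, G = 9/4.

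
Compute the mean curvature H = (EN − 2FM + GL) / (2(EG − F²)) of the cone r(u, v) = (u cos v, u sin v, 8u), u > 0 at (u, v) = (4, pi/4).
H = sqrt(65)/65

With E = 65, F = 0, G = u^2, L = 0, M = 0, N = 8*sqrt(65)*u^2/(65*Abs(u)), assemble
  H = (EN − 2FM + GL) / (2(EG − F²)) = 4*sqrt(65)/(65*Abs(u)).
At (u, v) = (4, pi/4): H = sqrt(65)/65.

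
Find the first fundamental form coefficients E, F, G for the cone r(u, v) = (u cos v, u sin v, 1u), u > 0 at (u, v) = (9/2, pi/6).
E = 2;  F = 0;  G = 81/4

Partials: r_u = (cos(v), sin(v), 1), r_v = (-u*sin(v), u*cos(v), 0). As functions of (u, v):
  E = r_u · r_u = 2,
  F = r_u · r_v = 0,
  G = r_v · r_v = u^2.
Evaluating at (u, v) = (9/2, pi/6): E = 2, F = 0, G = 81/4.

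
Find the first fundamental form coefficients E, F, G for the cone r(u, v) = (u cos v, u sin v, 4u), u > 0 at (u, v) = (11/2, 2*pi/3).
E = 17;  F = 0;  G = 121/4

Partials: r_u = (cos(v), sin(v), 4), r_v = (-u*sin(v), u*cos(v), 0). As functions of (u, v):
  E = r_u · r_u = 17,
  F = r_u · r_v = 0,
  G = r_v · r_v = u^2.
Evaluating at (u, v) = (11/2, 2*pi/3): E = 17, F = 0, G = 121/4.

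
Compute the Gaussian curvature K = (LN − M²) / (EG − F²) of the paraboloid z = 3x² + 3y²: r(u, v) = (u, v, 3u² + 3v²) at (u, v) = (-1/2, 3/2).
K = 36/8281

Coefficients of the first fundamental form: E = 36*u^2 + 1, F = 36*u*v, G = 36*v^2 + 1.
Coefficients of the second fundamental form: L = 6/sqrt(36*u^2 + 36*v^2 + 1), M = 0, N = 6/sqrt(36*u^2 + 36*v^2 + 1).
Assemble K = (LN − M²)/(EG − F²) = 36/(1296*u^4 + 2592*u^2*v^2 + 72*u^2 + 1296*v^4 + 72*v^2 + 1). At (u, v) = (-1/2, 3/2): K = 36/8281.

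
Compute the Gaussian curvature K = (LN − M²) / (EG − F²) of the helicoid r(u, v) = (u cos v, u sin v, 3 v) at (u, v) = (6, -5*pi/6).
K = -1/225

Coefficients of the first fundamental form: E = 1, F = 0, G = u^2 + 9.
Coefficients of the second fundamental form: L = 0, M = -3/sqrt(u^2 + 9), N = 0.
Assemble K = (LN − M²)/(EG − F²) = -9/(u^2 + 9)^2. At (u, v) = (6, -5*pi/6): K = -1/225.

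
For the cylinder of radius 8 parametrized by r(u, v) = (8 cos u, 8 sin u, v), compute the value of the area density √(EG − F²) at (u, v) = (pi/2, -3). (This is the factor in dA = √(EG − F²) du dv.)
√(EG − F²)|_{(pi/2, -3)} = 8

E = 64, F = 0, G = 1, so EG − F² = 64. Taking the positive square root: √(EG − F²) = 8. At (u, v) = (pi/2, -3): 8.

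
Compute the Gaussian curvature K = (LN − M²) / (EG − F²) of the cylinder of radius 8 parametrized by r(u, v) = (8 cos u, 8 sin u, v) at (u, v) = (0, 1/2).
K = 0

Coefficients of the first fundamental form: E = 64, F = 0, G = 1.
Coefficients of the second fundamental form: L = -8, M = 0, N = 0.
Assemble K = (LN − M²)/(EG − F²) = 0. At (u, v) = (0, 1/2): K = 0.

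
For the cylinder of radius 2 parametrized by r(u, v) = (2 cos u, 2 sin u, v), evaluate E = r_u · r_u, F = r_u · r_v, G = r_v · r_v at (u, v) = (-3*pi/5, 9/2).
E = 4;  F = 0;  G = 1

Partials: r_u = (-2*sin(u), 2*cos(u), 0), r_v = (0, 0, 1). As functions of (u, v):
  E = r_u · r_u = 4,
  F = r_u · r_v = 0,
  G = r_v · r_v = 1.
Evaluating at (u, v) = (-3*pi/5, 9/2): E = 4, F = 0, G = 1.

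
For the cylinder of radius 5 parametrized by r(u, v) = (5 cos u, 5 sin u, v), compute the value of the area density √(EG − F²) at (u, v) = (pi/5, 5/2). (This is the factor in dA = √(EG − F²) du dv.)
√(EG − F²)|_{(pi/5, 5/2)} = 5

E = 25, F = 0, G = 1, so EG − F² = 25. Taking the positive square root: √(EG − F²) = 5. At (u, v) = (pi/5, 5/2): 5.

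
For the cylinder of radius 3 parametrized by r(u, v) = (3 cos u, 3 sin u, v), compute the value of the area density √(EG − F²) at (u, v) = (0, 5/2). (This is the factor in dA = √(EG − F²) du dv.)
√(EG − F²)|_{(0, 5/2)} = 3

E = 9, F = 0, G = 1, so EG − F² = 9. Taking the positive square root: √(EG − F²) = 3. At (u, v) = (0, 5/2): 3.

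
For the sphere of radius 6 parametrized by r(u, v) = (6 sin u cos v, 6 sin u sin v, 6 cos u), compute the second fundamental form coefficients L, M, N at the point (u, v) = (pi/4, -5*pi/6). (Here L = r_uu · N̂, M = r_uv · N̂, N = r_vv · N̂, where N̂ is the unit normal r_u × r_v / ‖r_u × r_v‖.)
L = -6;  M = 0;  N = -3

Compute the unit normal N̂(u, v) = (sin(u)^2*cos(v)/Abs(sin(u)), sin(u)^2*sin(v)/Abs(sin(u)), sin(2*u)/(2*Abs(sin(u)))), and the second partials r_uu, r_uv, r_vv. Take dot products:
  L(u, v) = r_uu · N̂ = -6*sin(u)/Abs(sin(u)),
  M(u, v) = r_uv · N̂ = 0,
  N(u, v) = r_vv · N̂ = -6*sin(u)^3/Abs(sin(u)).
Evaluating at (u, v) = (pi/4, -5*pi/6):
  L = -6, M = 0, N = -3.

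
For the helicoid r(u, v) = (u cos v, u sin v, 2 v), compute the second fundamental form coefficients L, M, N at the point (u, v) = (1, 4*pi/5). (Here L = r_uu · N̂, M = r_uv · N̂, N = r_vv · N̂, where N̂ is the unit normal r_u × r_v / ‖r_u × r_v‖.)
L = 0;  M = -2*sqrt(5)/5;  N = 0

Compute the unit normal N̂(u, v) = (2*sin(v)/sqrt(u^2 + 4), -2*cos(v)/sqrt(u^2 + 4), u/sqrt(u^2 + 4)), and the second partials r_uu, r_uv, r_vv. Take dot products:
  L(u, v) = r_uu · N̂ = 0,
  M(u, v) = r_uv · N̂ = -2/sqrt(u^2 + 4),
  N(u, v) = r_vv · N̂ = 0.
Evaluating at (u, v) = (1, 4*pi/5):
  L = 0, M = -2*sqrt(5)/5, N = 0.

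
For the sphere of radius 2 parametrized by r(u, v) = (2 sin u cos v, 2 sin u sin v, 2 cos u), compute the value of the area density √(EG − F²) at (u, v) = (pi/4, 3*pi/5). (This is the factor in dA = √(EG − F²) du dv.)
√(EG − F²)|_{(pi/4, 3*pi/5)} = 2*sqrt(2)

E = 4, F = 0, G = 4*sin(u)^2, so EG − F² = 16*sin(u)^2. Taking the positive square root: √(EG − F²) = 4*Abs(sin(u)). At (u, v) = (pi/4, 3*pi/5): 2*sqrt(2).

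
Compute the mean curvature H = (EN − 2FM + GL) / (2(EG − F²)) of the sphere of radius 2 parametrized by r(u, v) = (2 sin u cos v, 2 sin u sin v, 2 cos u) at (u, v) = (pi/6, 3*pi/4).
H = -1/2

With E = 4, F = 0, G = 4*sin(u)^2, L = -2*sin(u)/Abs(sin(u)), M = 0, N = -2*sin(u)^3/Abs(sin(u)), assemble
  H = (EN − 2FM + GL) / (2(EG − F²)) = -sin(u)/(2*Abs(sin(u))).
At (u, v) = (pi/6, 3*pi/4): H = -1/2.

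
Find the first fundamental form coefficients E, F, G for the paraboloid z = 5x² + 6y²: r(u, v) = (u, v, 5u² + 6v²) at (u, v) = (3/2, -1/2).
E = 226;  F = -90;  G = 37

Partials: r_u = (1, 0, 10*u), r_v = (0, 1, 12*v). As functions of (u, v):
  E = r_u · r_u = 100*u^2 + 1,
  F = r_u · r_v = 120*u*v,
  G = r_v · r_v = 144*v^2 + 1.
Evaluating at (u, v) = (3/2, -1/2): E = 226, F = -90, G = 37.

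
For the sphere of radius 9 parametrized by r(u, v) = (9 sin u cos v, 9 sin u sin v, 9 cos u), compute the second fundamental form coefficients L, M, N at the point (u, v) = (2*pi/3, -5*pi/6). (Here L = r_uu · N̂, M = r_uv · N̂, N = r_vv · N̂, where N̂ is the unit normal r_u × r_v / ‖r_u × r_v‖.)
L = -9;  M = 0;  N = -27/4

Compute the unit normal N̂(u, v) = (sin(u)^2*cos(v)/Abs(sin(u)), sin(u)^2*sin(v)/Abs(sin(u)), sin(2*u)/(2*Abs(sin(u)))), and the second partials r_uu, r_uv, r_vv. Take dot products:
  L(u, v) = r_uu · N̂ = -9*sin(u)/Abs(sin(u)),
  M(u, v) = r_uv · N̂ = 0,
  N(u, v) = r_vv · N̂ = -9*sin(u)^3/Abs(sin(u)).
Evaluating at (u, v) = (2*pi/3, -5*pi/6):
  L = -9, M = 0, N = -27/4.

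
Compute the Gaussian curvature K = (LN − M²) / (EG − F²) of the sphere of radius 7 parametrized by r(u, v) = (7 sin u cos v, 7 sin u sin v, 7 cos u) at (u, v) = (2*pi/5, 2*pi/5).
K = 1/49

Coefficients of the first fundamental form: E = 49, F = 0, G = 49*sin(u)^2.
Coefficients of the second fundamental form: L = -7*sin(u)/Abs(sin(u)), M = 0, N = -7*sin(u)^3/Abs(sin(u)).
Assemble K = (LN − M²)/(EG − F²) = 1/49. At (u, v) = (2*pi/5, 2*pi/5): K = 1/49.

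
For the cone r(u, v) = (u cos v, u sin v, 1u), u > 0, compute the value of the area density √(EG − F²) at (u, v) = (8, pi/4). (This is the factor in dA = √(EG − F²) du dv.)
√(EG − F²)|_{(8, pi/4)} = 8*sqrt(2)

E = 2, F = 0, G = u^2, so EG − F² = 2*u^2. Taking the positive square root: √(EG − F²) = sqrt(2)*Abs(u). At (u, v) = (8, pi/4): 8*sqrt(2).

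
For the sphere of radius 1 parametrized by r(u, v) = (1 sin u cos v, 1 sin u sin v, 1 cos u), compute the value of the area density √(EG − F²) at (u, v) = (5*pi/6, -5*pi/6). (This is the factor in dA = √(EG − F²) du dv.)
√(EG − F²)|_{(5*pi/6, -5*pi/6)} = 1/2

E = 1, F = 0, G = sin(u)^2, so EG − F² = sin(u)^2. Taking the positive square root: √(EG − F²) = Abs(sin(u)). At (u, v) = (5*pi/6, -5*pi/6): 1/2.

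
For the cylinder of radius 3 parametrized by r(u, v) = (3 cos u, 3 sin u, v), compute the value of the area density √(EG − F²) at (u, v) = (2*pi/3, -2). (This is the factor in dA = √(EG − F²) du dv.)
√(EG − F²)|_{(2*pi/3, -2)} = 3

E = 9, F = 0, G = 1, so EG − F² = 9. Taking the positive square root: √(EG − F²) = 3. At (u, v) = (2*pi/3, -2): 3.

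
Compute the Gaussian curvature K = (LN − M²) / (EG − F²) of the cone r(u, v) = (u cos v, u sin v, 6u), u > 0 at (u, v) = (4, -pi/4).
K = 0

Coefficients of the first fundamental form: E = 37, F = 0, G = u^2.
Coefficients of the second fundamental form: L = 0, M = 0, N = 6*sqrt(37)*u^2/(37*Abs(u)).
Assemble K = (LN − M²)/(EG − F²) = 0. At (u, v) = (4, -pi/4): K = 0.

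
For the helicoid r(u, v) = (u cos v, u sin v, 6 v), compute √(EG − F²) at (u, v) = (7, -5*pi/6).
√(EG − F²)|_{(7, -5*pi/6)} = sqrt(85)

E = 1, F = 0, G = u^2 + 36; EG − F² = u^2 + 36; √(EG − F²) = sqrt(u^2 + 36). At the given point: sqrt(85).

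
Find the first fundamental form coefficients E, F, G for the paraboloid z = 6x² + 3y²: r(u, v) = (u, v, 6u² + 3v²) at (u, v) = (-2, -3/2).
E = 577;  F = 216;  G = 82

Partials: r_u = (1, 0, 12*u), r_v = (0, 1, 6*v). As functions of (u, v):
  E = r_u · r_u = 144*u^2 + 1,
  F = r_u · r_v = 72*u*v,
  G = r_v · r_v = 36*v^2 + 1.
Evaluating at (u, v) = (-2, -3/2): E = 577, F = 216, G = 82.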